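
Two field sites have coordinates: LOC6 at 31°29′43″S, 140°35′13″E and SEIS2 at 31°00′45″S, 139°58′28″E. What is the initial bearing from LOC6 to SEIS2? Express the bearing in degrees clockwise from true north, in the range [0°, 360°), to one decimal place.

LOC6: φ = -31.49528°, λ = +140.58694°
SEIS2: φ = -31.01250°, λ = +139.97444°
Δλ = -0.6125°
y = sin Δλ · cos φ₂ = -0.009162
x = cos φ₁ sin φ₂ − sin φ₁ cos φ₂ cos Δλ = 0.008400
θ = atan2(y, x) = -47.4827° → 312.5173° (mod 360°)

312.5°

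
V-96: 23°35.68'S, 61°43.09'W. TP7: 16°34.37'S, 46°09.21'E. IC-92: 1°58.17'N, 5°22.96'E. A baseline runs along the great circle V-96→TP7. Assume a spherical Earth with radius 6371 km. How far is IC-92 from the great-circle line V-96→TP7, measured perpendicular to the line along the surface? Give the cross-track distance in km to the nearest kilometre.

V-96: φ = -23.59467°, λ = -61.71817°
TP7: φ = -16.57283°, λ = +46.15350°
IC-92: φ = +1.96950°, λ = +5.38267°
δ₁₃ = central angle V-96→IC-92 = 1.221098 rad  (haversine)
θ₁₃ = bearing V-96→IC-92 = 78.509°,  θ₁₂ = bearing V-96→TP7 = 112.568°
dₓₜ = R·arcsin(sin δ₁₃ · sin(θ₁₃ − θ₁₂)) = 6371·arcsin(0.93948·sin(-34.059°)) = -3529.927 km
|dₓₜ| = 3529.927 km

3530 km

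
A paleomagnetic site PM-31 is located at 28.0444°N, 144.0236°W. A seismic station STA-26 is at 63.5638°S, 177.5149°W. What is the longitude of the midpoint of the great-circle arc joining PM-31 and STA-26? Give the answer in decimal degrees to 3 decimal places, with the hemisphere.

155.109°W

Bx = cos φ₂ cos Δλ = 0.371284,  By = cos φ₂ sin Δλ = -0.245667
φₘ = atan2(sin φ₁ + sin φ₂, √((cos φ₁ + Bx)² + By²)) = -18.40962°
λₘ = λ₁ + atan2(By, cos φ₁ + Bx) = -155.10897°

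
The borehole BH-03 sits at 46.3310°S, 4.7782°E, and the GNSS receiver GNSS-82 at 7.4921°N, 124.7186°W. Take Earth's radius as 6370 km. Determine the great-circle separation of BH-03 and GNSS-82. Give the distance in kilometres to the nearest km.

Δφ = 53.8231°,  Δλ = -129.4968°
a = sin²(Δφ/2) + cos φ₁ cos φ₂ sin²(Δλ/2) = 0.764872
c = 2·arcsin(√a) = 2.129094 rad = 121.9881°
d = R·c = 6370 × 2.129094 = 13562.3 km

13562 km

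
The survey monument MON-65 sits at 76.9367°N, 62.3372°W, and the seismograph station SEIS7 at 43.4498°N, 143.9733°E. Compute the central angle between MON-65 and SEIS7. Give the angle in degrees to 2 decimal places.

58.48°

Δφ = -33.4869°,  Δλ = -153.6895°
a = sin²(Δφ/2) + cos φ₁ cos φ₂ sin²(Δλ/2) = 0.238585
c = 2·arcsin(√a) = 1.020629 rad = 58.4778°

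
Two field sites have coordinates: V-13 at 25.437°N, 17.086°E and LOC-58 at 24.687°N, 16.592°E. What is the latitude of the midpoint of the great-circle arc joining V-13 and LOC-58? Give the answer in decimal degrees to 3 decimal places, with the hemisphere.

Bx = cos φ₂ cos Δλ = 0.908569,  By = cos φ₂ sin Δλ = -0.007834
φₘ = atan2(sin φ₁ + sin φ₂, √((cos φ₁ + Bx)² + By²)) = 25.06220°
λₘ = λ₁ + atan2(By, cos φ₁ + Bx) = 16.83824°

25.062°N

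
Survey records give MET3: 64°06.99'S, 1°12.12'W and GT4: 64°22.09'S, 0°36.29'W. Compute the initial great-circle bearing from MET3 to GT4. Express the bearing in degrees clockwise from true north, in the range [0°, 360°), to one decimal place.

134.4°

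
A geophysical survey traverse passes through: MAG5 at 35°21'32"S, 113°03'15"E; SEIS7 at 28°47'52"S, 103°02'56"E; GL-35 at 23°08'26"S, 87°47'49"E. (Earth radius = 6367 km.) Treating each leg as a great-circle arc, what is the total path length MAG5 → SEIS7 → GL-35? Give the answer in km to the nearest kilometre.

2837 km

MAG5: φ = -35.35889°, λ = +113.05417°
SEIS7: φ = -28.79778°, λ = +103.04889°
GL-35: φ = -23.14056°, λ = +87.79694°
MAG5→SEIS7: c = 0.186919 rad, d = 1190.11 km
SEIS7→GL-35: c = 0.258607 rad, d = 1646.55 km
Total = 1190.11 + 1646.55 = 2836.66 km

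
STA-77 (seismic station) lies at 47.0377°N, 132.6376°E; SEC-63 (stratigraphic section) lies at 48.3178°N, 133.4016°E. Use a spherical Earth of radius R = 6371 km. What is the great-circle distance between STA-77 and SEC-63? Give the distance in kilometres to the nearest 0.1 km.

Δφ = 1.2801°,  Δλ = 0.7640°
a = sin²(Δφ/2) + cos φ₁ cos φ₂ sin²(Δλ/2) = 0.000145
c = 2·arcsin(√a) = 0.024078 rad = 1.3796°
d = R·c = 6371 × 0.024078 = 153.4 km

153.4 km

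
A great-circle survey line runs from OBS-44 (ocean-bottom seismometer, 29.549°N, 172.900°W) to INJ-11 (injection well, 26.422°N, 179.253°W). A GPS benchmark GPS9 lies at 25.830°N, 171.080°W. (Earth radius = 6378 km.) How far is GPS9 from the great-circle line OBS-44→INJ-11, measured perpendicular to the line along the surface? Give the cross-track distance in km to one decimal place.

450.2 km

δ₁₃ = central angle OBS-44→GPS9 = 0.070737 rad  (haversine)
θ₁₃ = bearing OBS-44→GPS9 = 156.143°,  θ₁₂ = bearing OBS-44→INJ-11 = 242.386°
dₓₜ = R·arcsin(sin δ₁₃ · sin(θ₁₃ − θ₁₂)) = 6378·arcsin(0.07068·sin(-86.243°)) = -450.192 km
|dₓₜ| = 450.192 km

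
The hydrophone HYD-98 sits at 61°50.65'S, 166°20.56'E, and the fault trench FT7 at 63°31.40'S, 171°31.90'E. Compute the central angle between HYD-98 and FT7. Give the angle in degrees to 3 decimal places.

2.912°

HYD-98: φ = -61.84417°, λ = +166.34267°
FT7: φ = -63.52333°, λ = +171.53167°
Δφ = -1.6792°,  Δλ = 5.1890°
a = sin²(Δφ/2) + cos φ₁ cos φ₂ sin²(Δλ/2) = 0.000646
c = 2·arcsin(√a) = 0.050830 rad = 2.9124°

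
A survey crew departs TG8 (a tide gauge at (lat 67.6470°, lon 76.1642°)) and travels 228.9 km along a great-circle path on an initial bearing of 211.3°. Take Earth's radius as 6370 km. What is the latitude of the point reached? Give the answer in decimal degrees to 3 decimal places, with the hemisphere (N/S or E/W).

δ = d/R = 228.9/6370 = 0.035934 rad
φ₂ = arcsin(sin φ₁ cos δ + cos φ₁ sin δ cos θ)
   = arcsin(0.92486·0.99935 + 0.38031·0.03593·-0.85446) = 65.86529°
λ₂ = λ₁ + atan2(sin θ sin δ cos φ₁, cos δ − sin φ₁ sin φ₂) = 73.54789°

65.865°N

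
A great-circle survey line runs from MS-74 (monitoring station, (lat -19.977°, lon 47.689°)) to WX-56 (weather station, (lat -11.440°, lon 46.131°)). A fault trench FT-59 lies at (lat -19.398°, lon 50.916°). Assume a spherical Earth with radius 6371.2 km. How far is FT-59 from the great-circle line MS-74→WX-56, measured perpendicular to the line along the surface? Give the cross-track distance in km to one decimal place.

343.9 km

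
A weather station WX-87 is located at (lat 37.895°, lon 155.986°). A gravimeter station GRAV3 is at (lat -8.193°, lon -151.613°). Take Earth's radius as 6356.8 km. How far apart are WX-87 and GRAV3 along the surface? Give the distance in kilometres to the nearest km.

7445 km

Δφ = -46.0880°,  Δλ = 52.4010°
a = sin²(Δφ/2) + cos φ₁ cos φ₂ sin²(Δλ/2) = 0.305484
c = 2·arcsin(√a) = 1.171215 rad = 67.1057°
d = R·c = 6356.8 × 1.171215 = 7445.2 km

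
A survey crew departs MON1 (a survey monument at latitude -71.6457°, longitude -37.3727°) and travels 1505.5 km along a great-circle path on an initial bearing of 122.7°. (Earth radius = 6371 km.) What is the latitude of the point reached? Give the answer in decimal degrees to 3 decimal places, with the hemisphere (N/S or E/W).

74.276°S

δ = d/R = 1505.5/6371 = 0.236305 rad
φ₂ = arcsin(sin φ₁ cos δ + cos φ₁ sin δ cos θ)
   = arcsin(-0.94913·0.97221 + 0.31489·0.23411·-0.54024) = -74.27581°
λ₂ = λ₁ + atan2(sin θ sin δ cos φ₁, cos δ − sin φ₁ sin φ₂) = 9.25840°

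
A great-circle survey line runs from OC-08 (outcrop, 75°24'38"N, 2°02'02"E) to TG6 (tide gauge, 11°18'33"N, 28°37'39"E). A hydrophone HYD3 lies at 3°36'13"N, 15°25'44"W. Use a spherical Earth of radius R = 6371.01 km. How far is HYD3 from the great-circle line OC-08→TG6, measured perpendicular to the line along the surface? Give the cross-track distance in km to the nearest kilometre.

4926 km

OC-08: φ = +75.41056°, λ = +2.03389°
TG6: φ = +11.30917°, λ = +28.62750°
HYD3: φ = +3.60361°, λ = -15.42889°
δ₁₃ = central angle OC-08→HYD3 = 1.265439 rad  (haversine)
θ₁₃ = bearing OC-08→HYD3 = 198.302°,  θ₁₂ = bearing OC-08→TG6 = 151.221°
dₓₜ = R·arcsin(sin δ₁₃ · sin(θ₁₃ − θ₁₂)) = 6371.01·arcsin(0.95374·sin(47.081°)) = 4926.126 km
|dₓₜ| = 4926.126 km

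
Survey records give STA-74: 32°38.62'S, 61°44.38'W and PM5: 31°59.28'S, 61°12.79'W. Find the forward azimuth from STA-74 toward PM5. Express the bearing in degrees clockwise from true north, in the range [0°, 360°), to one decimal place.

34.3°

STA-74: φ = -32.64367°, λ = -61.73967°
PM5: φ = -31.98800°, λ = -61.21317°
Δλ = 0.5265°
y = sin Δλ · cos φ₂ = 0.007794
x = cos φ₁ sin φ₂ − sin φ₁ cos φ₂ cos Δλ = 0.011424
θ = atan2(y, x) = 34.3029° → 34.3029° (mod 360°)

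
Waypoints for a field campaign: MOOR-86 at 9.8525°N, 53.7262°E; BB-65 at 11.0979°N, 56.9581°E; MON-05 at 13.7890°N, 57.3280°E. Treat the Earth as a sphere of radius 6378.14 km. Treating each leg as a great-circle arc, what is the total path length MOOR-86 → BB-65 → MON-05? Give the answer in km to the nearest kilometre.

682 km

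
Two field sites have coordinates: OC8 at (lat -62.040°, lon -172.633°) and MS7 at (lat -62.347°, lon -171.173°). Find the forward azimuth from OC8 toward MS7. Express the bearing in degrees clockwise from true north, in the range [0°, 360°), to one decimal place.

114.9°

Δλ = 1.4600°
y = sin Δλ · cos φ₂ = 0.011825
x = cos φ₁ sin φ₂ − sin φ₁ cos φ₂ cos Δλ = -0.005491
θ = atan2(y, x) = 114.9085° → 114.9085° (mod 360°)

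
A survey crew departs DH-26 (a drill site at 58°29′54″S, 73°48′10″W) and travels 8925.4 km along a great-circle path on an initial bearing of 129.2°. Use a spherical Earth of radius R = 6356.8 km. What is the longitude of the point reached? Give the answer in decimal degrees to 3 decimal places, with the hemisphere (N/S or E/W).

46.393°E

DH-26: φ = -58.49833°, λ = -73.80278°
δ = d/R = 8925.4/6356.8 = 1.404071 rad
φ₂ = arcsin(sin φ₁ cos δ + cos φ₁ sin δ cos θ)
   = arcsin(-0.85262·0.16595 + 0.52252·0.98613·-0.63203) = -27.85056°
λ₂ = λ₁ + atan2(sin θ sin δ cos φ₁, cos δ − sin φ₁ sin φ₂) = 46.39288°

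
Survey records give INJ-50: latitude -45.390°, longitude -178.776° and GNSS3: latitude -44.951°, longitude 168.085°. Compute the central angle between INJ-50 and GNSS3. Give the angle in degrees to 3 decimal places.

Δφ = 0.4390°,  Δλ = -13.1390°
a = sin²(Δφ/2) + cos φ₁ cos φ₂ sin²(Δλ/2) = 0.006520
c = 2·arcsin(√a) = 0.161671 rad = 9.2631°

9.263°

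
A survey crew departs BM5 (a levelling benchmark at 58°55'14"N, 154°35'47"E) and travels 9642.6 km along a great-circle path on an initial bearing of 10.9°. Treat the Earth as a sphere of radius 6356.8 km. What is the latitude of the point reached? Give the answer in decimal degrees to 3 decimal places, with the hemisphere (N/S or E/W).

BM5: φ = +58.92056°, λ = +154.59639°
δ = d/R = 9642.6/6356.8 = 1.516895 rad
φ₂ = arcsin(sin φ₁ cos δ + cos φ₁ sin δ cos θ)
   = arcsin(0.85645·0.05387 + 0.51623·0.99855·0.98196) = 33.52617°
λ₂ = λ₁ + atan2(sin θ sin δ cos φ₁, cos δ − sin φ₁ sin φ₂) = -38.49491°

33.526°N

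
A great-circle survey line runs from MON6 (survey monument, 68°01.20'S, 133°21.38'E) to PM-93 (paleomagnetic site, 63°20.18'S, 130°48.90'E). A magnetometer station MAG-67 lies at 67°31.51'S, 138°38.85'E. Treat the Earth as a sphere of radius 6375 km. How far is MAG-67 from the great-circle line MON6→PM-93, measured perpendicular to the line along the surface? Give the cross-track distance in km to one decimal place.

229.1 km

MON6: φ = -68.02000°, λ = +133.35633°
PM-93: φ = -63.33633°, λ = +130.81500°
MAG-67: φ = -67.52517°, λ = +138.64750°
δ₁₃ = central angle MON6→MAG-67 = 0.035973 rad  (haversine)
θ₁₃ = bearing MON6→MAG-67 = 78.572°,  θ₁₂ = bearing MON6→PM-93 = 346.239°
dₓₜ = R·arcsin(sin δ₁₃ · sin(θ₁₃ − θ₁₂)) = 6375·arcsin(0.03597·sin(-267.666°)) = 229.139 km
|dₓₜ| = 229.139 km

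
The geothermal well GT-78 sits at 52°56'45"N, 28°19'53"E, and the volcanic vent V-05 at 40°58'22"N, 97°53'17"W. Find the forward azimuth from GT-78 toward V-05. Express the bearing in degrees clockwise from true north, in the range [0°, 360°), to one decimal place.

321.0°

GT-78: φ = +52.94583°, λ = +28.33139°
V-05: φ = +40.97278°, λ = -97.88806°
Δλ = -126.2194°
y = sin Δλ · cos φ₂ = -0.609121
x = cos φ₁ sin φ₂ − sin φ₁ cos φ₂ cos Δλ = 0.751144
θ = atan2(y, x) = -39.0394° → 320.9606° (mod 360°)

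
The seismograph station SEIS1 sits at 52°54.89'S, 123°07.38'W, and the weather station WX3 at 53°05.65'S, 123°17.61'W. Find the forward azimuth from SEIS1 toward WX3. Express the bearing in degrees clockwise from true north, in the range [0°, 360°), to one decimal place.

SEIS1: φ = -52.91483°, λ = -123.12300°
WX3: φ = -53.09417°, λ = -123.29350°
Δλ = -0.1705°
y = sin Δλ · cos φ₂ = -0.001787
x = cos φ₁ sin φ₂ − sin φ₁ cos φ₂ cos Δλ = -0.003132
θ = atan2(y, x) = -150.2937° → 209.7063° (mod 360°)

209.7°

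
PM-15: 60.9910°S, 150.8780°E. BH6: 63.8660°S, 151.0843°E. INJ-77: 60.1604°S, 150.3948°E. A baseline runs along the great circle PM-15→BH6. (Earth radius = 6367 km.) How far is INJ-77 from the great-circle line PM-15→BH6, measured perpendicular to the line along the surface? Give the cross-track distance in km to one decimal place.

23.8 km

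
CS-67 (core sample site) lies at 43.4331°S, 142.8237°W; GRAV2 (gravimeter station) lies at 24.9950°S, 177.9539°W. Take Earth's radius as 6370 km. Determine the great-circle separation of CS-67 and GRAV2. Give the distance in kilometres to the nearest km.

3783 km

Δφ = 18.4381°,  Δλ = -35.1302°
a = sin²(Δφ/2) + cos φ₁ cos φ₂ sin²(Δλ/2) = 0.085611
c = 2·arcsin(√a) = 0.593875 rad = 34.0265°
d = R·c = 6370 × 0.593875 = 3783.0 km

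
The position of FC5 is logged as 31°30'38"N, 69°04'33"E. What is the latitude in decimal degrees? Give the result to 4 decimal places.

31.5106°N

31° + 30′/60 + 38″/3600 = 31 + 0.50000 + 0.01056 = 31.5106°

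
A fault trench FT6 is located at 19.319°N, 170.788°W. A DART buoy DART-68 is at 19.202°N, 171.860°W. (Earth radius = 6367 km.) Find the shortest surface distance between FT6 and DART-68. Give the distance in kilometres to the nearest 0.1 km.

113.2 km

Δφ = -0.1170°,  Δλ = -1.0720°
a = sin²(Δφ/2) + cos φ₁ cos φ₂ sin²(Δλ/2) = 0.000079
c = 2·arcsin(√a) = 0.017780 rad = 1.0187°
d = R·c = 6367 × 0.017780 = 113.2 km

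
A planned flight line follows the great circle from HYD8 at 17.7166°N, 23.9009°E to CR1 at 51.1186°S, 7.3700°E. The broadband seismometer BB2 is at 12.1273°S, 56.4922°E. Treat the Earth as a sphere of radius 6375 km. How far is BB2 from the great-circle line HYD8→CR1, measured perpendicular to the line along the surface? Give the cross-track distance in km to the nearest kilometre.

4123 km

δ₁₃ = central angle HYD8→BB2 = 0.765936 rad  (haversine)
θ₁₃ = bearing HYD8→BB2 = 130.564°,  θ₁₂ = bearing HYD8→CR1 = 190.933°
dₓₜ = R·arcsin(sin δ₁₃ · sin(θ₁₃ − θ₁₂)) = 6375·arcsin(0.69321·sin(-60.369°)) = -4122.729 km
|dₓₜ| = 4122.729 km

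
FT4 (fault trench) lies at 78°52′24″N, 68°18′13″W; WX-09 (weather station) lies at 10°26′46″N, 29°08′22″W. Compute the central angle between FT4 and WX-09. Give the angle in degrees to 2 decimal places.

71.03°

FT4: φ = +78.87333°, λ = -68.30361°
WX-09: φ = +10.44611°, λ = -29.13944°
Δφ = -68.4272°,  Δλ = 39.1642°
a = sin²(Δφ/2) + cos φ₁ cos φ₂ sin²(Δλ/2) = 0.337477
c = 2·arcsin(√a) = 1.239735 rad = 71.0316°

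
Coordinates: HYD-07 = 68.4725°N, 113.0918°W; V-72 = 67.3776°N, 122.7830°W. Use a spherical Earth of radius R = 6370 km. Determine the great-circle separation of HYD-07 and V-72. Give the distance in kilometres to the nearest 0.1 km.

422.3 km

Δφ = -1.0949°,  Δλ = -9.6912°
a = sin²(Δφ/2) + cos φ₁ cos φ₂ sin²(Δλ/2) = 0.001098
c = 2·arcsin(√a) = 0.066297 rad = 3.7986°
d = R·c = 6370 × 0.066297 = 422.3 km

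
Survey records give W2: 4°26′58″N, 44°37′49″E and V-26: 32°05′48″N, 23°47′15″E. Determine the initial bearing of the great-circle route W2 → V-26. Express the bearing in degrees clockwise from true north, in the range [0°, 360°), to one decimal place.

327.2°

W2: φ = +4.44944°, λ = +44.63028°
V-26: φ = +32.09667°, λ = +23.78750°
Δλ = -20.8428°
y = sin Δλ · cos φ₂ = -0.301421
x = cos φ₁ sin φ₂ − sin φ₁ cos φ₂ cos Δλ = 0.468327
θ = atan2(y, x) = -32.7658° → 327.2342° (mod 360°)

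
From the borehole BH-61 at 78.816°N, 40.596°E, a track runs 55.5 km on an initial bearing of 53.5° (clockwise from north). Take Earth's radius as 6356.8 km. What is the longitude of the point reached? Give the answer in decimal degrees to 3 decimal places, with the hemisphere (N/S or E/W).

δ = d/R = 55.5/6356.8 = 0.008731 rad
φ₂ = arcsin(sin φ₁ cos δ + cos φ₁ sin δ cos θ)
   = arcsin(0.98101·0.99996 + 0.19396·0.00873·0.59482) = 79.10622°
λ₂ = λ₁ + atan2(sin θ sin δ cos φ₁, cos δ − sin φ₁ sin φ₂) = 42.72421°

42.724°E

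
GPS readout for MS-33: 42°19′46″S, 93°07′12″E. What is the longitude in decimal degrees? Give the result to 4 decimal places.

93° + 7′/60 + 12″/3600 = 93 + 0.11667 + 0.00333 = 93.1200°

93.1200°E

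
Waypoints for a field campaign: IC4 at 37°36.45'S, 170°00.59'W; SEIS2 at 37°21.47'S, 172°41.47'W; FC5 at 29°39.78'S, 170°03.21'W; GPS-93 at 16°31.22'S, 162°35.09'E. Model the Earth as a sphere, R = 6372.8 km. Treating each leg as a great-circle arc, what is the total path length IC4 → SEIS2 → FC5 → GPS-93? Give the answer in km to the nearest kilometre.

4274 km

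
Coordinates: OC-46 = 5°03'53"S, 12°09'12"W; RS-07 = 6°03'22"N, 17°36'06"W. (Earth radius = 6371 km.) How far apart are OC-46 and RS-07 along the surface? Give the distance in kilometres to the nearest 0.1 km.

1376.6 km

OC-46: φ = -5.06472°, λ = -12.15333°
RS-07: φ = +6.05611°, λ = -17.60167°
Δφ = 11.1208°,  Δλ = -5.4483°
a = sin²(Δφ/2) + cos φ₁ cos φ₂ sin²(Δλ/2) = 0.011626
c = 2·arcsin(√a) = 0.216070 rad = 12.3799°
d = R·c = 6371 × 0.216070 = 1376.6 km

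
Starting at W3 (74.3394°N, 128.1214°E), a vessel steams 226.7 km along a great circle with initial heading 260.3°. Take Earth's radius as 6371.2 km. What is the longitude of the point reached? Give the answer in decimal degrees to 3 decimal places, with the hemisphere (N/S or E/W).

120.869°E

δ = d/R = 226.7/6371.2 = 0.035582 rad
φ₂ = arcsin(sin φ₁ cos δ + cos φ₁ sin δ cos θ)
   = arcsin(0.96288·0.99937 + 0.26994·0.03557·-0.16849) = 73.87336°
λ₂ = λ₁ + atan2(sin θ sin δ cos φ₁, cos δ − sin φ₁ sin φ₂) = 120.86876°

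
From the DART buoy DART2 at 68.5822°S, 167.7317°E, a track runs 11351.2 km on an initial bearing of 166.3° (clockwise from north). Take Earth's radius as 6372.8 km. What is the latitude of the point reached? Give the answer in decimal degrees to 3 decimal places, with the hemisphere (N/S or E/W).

δ = d/R = 11351.2/6372.8 = 1.781195 rad
φ₂ = arcsin(sin φ₁ cos δ + cos φ₁ sin δ cos θ)
   = arcsin(-0.93094·-0.20885 + 0.36517·0.97795·-0.97155) = -8.77333°
λ₂ = λ₁ + atan2(sin θ sin δ cos φ₁, cos δ − sin φ₁ sin φ₂) = -25.82205°

8.773°S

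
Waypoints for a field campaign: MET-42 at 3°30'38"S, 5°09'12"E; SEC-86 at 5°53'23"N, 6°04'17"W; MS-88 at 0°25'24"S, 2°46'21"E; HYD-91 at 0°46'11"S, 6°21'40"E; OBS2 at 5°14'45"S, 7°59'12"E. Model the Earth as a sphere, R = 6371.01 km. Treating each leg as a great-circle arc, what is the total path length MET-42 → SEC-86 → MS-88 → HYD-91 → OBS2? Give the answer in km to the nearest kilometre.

3764 km

MET-42: φ = -3.51056°, λ = +5.15333°
SEC-86: φ = +5.88972°, λ = -6.07139°
MS-88: φ = -0.42333°, λ = +2.77250°
HYD-91: φ = -0.76972°, λ = +6.36111°
OBS2: φ = -5.24583°, λ = +7.98667°
MET-42→SEC-86: c = 0.255333 rad, d = 1626.73 km
SEC-86→MS-88: c = 0.189440 rad, d = 1206.92 km
MS-88→HYD-91: c = 0.062921 rad, d = 400.87 km
HYD-91→OBS2: c = 0.083099 rad, d = 529.43 km
Total = 1626.73 + 1206.92 + 400.87 + 529.43 = 3763.94 km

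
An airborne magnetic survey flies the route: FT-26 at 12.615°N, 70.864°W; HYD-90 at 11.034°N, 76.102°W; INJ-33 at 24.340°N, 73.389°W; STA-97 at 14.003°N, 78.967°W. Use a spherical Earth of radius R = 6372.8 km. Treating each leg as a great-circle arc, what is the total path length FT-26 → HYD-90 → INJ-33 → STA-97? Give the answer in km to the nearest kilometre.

FT-26→HYD-90: c = 0.093634 rad, d = 596.71 km
HYD-90→INJ-33: c = 0.236549 rad, d = 1507.48 km
INJ-33→STA-97: c = 0.202418 rad, d = 1289.97 km
Total = 596.71 + 1507.48 + 1289.97 = 3394.16 km

3394 km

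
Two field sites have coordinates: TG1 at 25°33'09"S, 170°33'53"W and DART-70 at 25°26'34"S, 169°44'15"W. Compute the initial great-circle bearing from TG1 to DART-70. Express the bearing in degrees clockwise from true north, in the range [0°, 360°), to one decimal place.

TG1: φ = -25.55250°, λ = -170.56472°
DART-70: φ = -25.44278°, λ = -169.73750°
Δλ = 0.8272°
y = sin Δλ · cos φ₂ = 0.013037
x = cos φ₁ sin φ₂ − sin φ₁ cos φ₂ cos Δλ = 0.001874
θ = atan2(y, x) = 81.8183° → 81.8183° (mod 360°)

81.8°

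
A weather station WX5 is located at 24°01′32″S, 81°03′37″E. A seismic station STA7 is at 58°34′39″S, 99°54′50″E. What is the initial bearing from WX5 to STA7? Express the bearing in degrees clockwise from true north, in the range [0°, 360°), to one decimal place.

WX5: φ = -24.02556°, λ = +81.06028°
STA7: φ = -58.57750°, λ = +99.91389°
Δλ = 18.8536°
y = sin Δλ · cos φ₂ = 0.168473
x = cos φ₁ sin φ₂ − sin φ₁ cos φ₂ cos Δλ = -0.578542
θ = atan2(y, x) = 163.7643° → 163.7643° (mod 360°)

163.8°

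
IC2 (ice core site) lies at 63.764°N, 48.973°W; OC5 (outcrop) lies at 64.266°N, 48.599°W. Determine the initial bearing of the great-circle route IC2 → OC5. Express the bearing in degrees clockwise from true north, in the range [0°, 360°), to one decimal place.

Δλ = 0.3740°
y = sin Δλ · cos φ₂ = 0.002834
x = cos φ₁ sin φ₂ − sin φ₁ cos φ₂ cos Δλ = 0.008770
θ = atan2(y, x) = 17.9097° → 17.9097° (mod 360°)

17.9°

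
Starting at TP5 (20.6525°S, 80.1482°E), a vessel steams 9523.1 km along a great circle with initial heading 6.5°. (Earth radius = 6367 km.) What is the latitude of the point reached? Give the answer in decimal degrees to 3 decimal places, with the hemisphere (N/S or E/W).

δ = d/R = 9523.1/6367 = 1.495697 rad
φ₂ = arcsin(sin φ₁ cos δ + cos φ₁ sin δ cos θ)
   = arcsin(-0.35270·0.07503 + 0.93574·0.99718·0.99357) = 64.24211°
λ₂ = λ₁ + atan2(sin θ sin δ cos φ₁, cos δ − sin φ₁ sin φ₂) = 95.20408°

64.242°N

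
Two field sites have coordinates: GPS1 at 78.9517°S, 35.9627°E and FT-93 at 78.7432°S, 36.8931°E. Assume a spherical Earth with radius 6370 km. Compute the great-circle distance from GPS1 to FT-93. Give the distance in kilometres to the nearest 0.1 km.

30.6 km

Δφ = 0.2085°,  Δλ = 0.9304°
a = sin²(Δφ/2) + cos φ₁ cos φ₂ sin²(Δλ/2) = 0.000006
c = 2·arcsin(√a) = 0.004807 rad = 0.2754°
d = R·c = 6370 × 0.004807 = 30.6 km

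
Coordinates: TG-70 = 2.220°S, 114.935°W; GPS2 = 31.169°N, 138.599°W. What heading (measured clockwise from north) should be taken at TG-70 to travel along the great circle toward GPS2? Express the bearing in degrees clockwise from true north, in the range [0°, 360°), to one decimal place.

327.9°

Δλ = -23.6640°
y = sin Δλ · cos φ₂ = -0.343432
x = cos φ₁ sin φ₂ − sin φ₁ cos φ₂ cos Δλ = 0.547533
θ = atan2(y, x) = -32.0974° → 327.9026° (mod 360°)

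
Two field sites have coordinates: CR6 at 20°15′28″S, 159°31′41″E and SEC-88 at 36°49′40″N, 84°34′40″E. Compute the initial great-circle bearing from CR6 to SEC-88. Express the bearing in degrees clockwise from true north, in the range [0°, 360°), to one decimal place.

CR6: φ = -20.25778°, λ = +159.52806°
SEC-88: φ = +36.82778°, λ = +84.57778°
Δλ = -74.9503°
y = sin Δλ · cos φ₂ = -0.772986
x = cos φ₁ sin φ₂ − sin φ₁ cos φ₂ cos Δλ = 0.634298
θ = atan2(y, x) = -50.6283° → 309.3717° (mod 360°)

309.4°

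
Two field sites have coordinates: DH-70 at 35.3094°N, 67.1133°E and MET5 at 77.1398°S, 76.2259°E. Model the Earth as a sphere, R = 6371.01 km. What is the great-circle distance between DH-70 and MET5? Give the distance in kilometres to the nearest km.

Δφ = -112.4492°,  Δλ = 9.1126°
a = sin²(Δφ/2) + cos φ₁ cos φ₂ sin²(Δλ/2) = 0.692078
c = 2·arcsin(√a) = 1.965090 rad = 112.5914°
d = R·c = 6371.01 × 1.965090 = 12519.6 km

12520 km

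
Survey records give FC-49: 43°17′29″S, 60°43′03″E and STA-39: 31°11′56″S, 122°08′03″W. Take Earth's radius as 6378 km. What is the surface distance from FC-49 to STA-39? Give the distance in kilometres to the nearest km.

11740 km

FC-49: φ = -43.29139°, λ = +60.71750°
STA-39: φ = -31.19889°, λ = -122.13417°
Δφ = 12.0925°,  Δλ = 177.1483°
a = sin²(Δφ/2) + cos φ₁ cos φ₂ sin²(Δλ/2) = 0.633315
c = 2·arcsin(√a) = 1.840692 rad = 105.4639°
d = R·c = 6378 × 1.840692 = 11739.9 km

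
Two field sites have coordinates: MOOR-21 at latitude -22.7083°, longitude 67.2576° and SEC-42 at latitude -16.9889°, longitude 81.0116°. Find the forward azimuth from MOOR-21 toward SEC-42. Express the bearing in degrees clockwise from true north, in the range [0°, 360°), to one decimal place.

Δλ = 13.7540°
y = sin Δλ · cos φ₂ = 0.227378
x = cos φ₁ sin φ₂ − sin φ₁ cos φ₂ cos Δλ = 0.089070
θ = atan2(y, x) = 68.6084° → 68.6084° (mod 360°)

68.6°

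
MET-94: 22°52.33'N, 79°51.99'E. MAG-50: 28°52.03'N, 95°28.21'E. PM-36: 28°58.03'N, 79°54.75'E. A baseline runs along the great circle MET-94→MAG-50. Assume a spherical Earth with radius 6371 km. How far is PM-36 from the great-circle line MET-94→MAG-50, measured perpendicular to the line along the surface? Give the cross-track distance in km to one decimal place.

604.8 km

MET-94: φ = +22.87217°, λ = +79.86650°
MAG-50: φ = +28.86717°, λ = +95.47017°
PM-36: φ = +28.96717°, λ = +79.91250°
δ₁₃ = central angle MET-94→PM-36 = 0.106380 rad  (haversine)
θ₁₃ = bearing MET-94→PM-36 = 0.379°,  θ₁₂ = bearing MET-94→MAG-50 = 63.589°
dₓₜ = R·arcsin(sin δ₁₃ · sin(θ₁₃ − θ₁₂)) = 6371·arcsin(0.10618·sin(-63.210°)) = -604.772 km
|dₓₜ| = 604.772 km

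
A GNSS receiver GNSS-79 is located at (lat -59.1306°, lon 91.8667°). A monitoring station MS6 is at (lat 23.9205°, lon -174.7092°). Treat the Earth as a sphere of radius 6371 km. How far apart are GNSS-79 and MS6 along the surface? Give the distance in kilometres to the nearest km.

12464 km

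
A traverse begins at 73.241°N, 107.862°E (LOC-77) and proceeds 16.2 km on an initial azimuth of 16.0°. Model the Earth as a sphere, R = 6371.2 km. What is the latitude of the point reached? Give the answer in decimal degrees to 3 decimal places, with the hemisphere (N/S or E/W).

73.381°N

δ = d/R = 16.2/6371.2 = 0.002543 rad
φ₂ = arcsin(sin φ₁ cos δ + cos φ₁ sin δ cos θ)
   = arcsin(0.95753·1.00000 + 0.28835·0.00254·0.96126) = 73.38099°
λ₂ = λ₁ + atan2(sin θ sin δ cos φ₁, cos δ − sin φ₁ sin φ₂) = 108.00240°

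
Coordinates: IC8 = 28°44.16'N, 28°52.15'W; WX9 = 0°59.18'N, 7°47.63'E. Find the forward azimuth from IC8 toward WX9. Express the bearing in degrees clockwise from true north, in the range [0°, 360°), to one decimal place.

IC8: φ = +28.73600°, λ = -28.86917°
WX9: φ = +0.98633°, λ = +7.79383°
Δλ = 36.6630°
y = sin Δλ · cos φ₂ = 0.597019
x = cos φ₁ sin φ₂ − sin φ₁ cos φ₂ cos Δλ = -0.370508
θ = atan2(y, x) = 121.8236° → 121.8236° (mod 360°)

121.8°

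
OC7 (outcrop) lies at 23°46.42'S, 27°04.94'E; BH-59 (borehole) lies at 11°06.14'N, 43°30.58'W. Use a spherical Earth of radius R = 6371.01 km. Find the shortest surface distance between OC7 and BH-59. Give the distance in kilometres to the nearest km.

8589 km

OC7: φ = -23.77367°, λ = +27.08233°
BH-59: φ = +11.10233°, λ = -43.50967°
Δφ = 34.8760°,  Δλ = -70.5920°
a = sin²(Δφ/2) + cos φ₁ cos φ₂ sin²(Δλ/2) = 0.389611
c = 2·arcsin(√a) = 1.348184 rad = 77.2452°
d = R·c = 6371.01 × 1.348184 = 8589.3 km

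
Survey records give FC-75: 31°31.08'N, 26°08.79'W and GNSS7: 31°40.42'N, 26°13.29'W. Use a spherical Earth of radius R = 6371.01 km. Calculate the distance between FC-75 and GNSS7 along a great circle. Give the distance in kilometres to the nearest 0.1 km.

FC-75: φ = +31.51800°, λ = -26.14650°
GNSS7: φ = +31.67367°, λ = -26.22150°
Δφ = 0.1557°,  Δλ = -0.0750°
a = sin²(Δφ/2) + cos φ₁ cos φ₂ sin²(Δλ/2) = 0.000002
c = 2·arcsin(√a) = 0.002937 rad = 0.1683°
d = R·c = 6371.01 × 0.002937 = 18.7 km

18.7 km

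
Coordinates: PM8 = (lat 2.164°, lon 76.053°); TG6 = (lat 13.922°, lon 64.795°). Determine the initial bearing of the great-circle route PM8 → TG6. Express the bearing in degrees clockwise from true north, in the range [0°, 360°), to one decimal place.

Δλ = -11.2580°
y = sin Δλ · cos φ₂ = -0.189492
x = cos φ₁ sin φ₂ − sin φ₁ cos φ₂ cos Δλ = 0.204484
θ = atan2(y, x) = -42.8209° → 317.1791° (mod 360°)

317.2°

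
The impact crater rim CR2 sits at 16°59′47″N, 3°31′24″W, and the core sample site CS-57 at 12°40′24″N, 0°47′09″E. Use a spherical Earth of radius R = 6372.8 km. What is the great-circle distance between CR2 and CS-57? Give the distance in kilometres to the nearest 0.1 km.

CR2: φ = +16.99639°, λ = -3.52333°
CS-57: φ = +12.67333°, λ = +0.78583°
Δφ = -4.3231°,  Δλ = 4.3092°
a = sin²(Δφ/2) + cos φ₁ cos φ₂ sin²(Δλ/2) = 0.002741
c = 2·arcsin(√a) = 0.104763 rad = 6.0025°
d = R·c = 6372.8 × 0.104763 = 667.6 km

667.6 km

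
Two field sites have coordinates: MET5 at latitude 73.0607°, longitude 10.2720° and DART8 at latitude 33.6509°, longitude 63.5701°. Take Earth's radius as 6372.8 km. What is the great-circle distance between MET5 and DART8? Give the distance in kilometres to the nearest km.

Δφ = -39.4098°,  Δλ = 53.2981°
a = sin²(Δφ/2) + cos φ₁ cos φ₂ sin²(Δλ/2) = 0.162479
c = 2·arcsin(√a) = 0.829776 rad = 47.5426°
d = R·c = 6372.8 × 0.829776 = 5288.0 km

5288 km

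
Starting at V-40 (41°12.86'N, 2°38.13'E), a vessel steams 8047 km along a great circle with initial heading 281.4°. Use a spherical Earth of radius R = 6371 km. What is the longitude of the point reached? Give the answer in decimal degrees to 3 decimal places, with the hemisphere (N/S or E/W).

81.028°W

V-40: φ = +41.21433°, λ = +2.63550°
δ = d/R = 8047/6371 = 1.263067 rad
φ₂ = arcsin(sin φ₁ cos δ + cos φ₁ sin δ cos θ)
   = arcsin(0.65888·0.30290 + 0.75225·0.95302·0.19766) = 19.95451°
λ₂ = λ₁ + atan2(sin θ sin δ cos φ₁, cos δ − sin φ₁ sin φ₂) = -81.02816°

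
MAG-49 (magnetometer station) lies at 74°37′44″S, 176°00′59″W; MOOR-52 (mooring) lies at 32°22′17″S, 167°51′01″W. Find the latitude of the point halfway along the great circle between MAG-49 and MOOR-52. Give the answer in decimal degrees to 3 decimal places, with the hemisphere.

MAG-49: φ = -74.62889°, λ = -176.01639°
MOOR-52: φ = -32.37139°, λ = -167.85028°
Bx = cos φ₂ cos Δλ = 0.836032,  By = cos φ₂ sin Δλ = 0.119969
φₘ = atan2(sin φ₁ + sin φ₂, √((cos φ₁ + Bx)² + By²)) = -53.55072°
λₘ = λ₁ + atan2(By, cos φ₁ + Bx) = -169.79832°

53.551°S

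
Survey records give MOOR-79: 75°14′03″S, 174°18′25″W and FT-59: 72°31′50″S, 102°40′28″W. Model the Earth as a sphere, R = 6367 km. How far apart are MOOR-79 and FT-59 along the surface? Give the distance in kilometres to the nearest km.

2092 km

MOOR-79: φ = -75.23417°, λ = -174.30694°
FT-59: φ = -72.53056°, λ = -102.67444°
Δφ = 2.7036°,  Δλ = 71.6325°
a = sin²(Δφ/2) + cos φ₁ cos φ₂ sin²(Δλ/2) = 0.026757
c = 2·arcsin(√a) = 0.328630 rad = 18.8291°
d = R·c = 6367 × 0.328630 = 2092.4 km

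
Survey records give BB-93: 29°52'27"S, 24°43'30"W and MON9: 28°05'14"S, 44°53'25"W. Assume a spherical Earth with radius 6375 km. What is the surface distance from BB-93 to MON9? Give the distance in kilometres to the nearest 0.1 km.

1970.2 km

BB-93: φ = -29.87417°, λ = -24.72500°
MON9: φ = -28.08722°, λ = -44.89028°
Δφ = 1.7869°,  Δλ = -20.1653°
a = sin²(Δφ/2) + cos φ₁ cos φ₂ sin²(Δλ/2) = 0.023690
c = 2·arcsin(√a) = 0.309057 rad = 17.7077°
d = R·c = 6375 × 0.309057 = 1970.2 km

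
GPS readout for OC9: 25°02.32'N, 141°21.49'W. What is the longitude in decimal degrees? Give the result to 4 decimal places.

141.3582°W

141° + 21.49′/60 = 141 + 0.35817 = 141.3582°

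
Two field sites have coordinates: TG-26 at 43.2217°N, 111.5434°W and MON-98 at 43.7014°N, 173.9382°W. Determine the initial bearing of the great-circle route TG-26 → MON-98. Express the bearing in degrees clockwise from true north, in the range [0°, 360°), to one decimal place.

293.2°

Δλ = -62.3948°
y = sin Δλ · cos φ₂ = -0.640651
x = cos φ₁ sin φ₂ − sin φ₁ cos φ₂ cos Δλ = 0.274051
θ = atan2(y, x) = -66.8402° → 293.1598° (mod 360°)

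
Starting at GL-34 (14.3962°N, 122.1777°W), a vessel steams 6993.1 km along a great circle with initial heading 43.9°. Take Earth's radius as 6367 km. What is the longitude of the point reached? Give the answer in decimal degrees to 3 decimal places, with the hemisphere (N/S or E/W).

δ = d/R = 6993.1/6367 = 1.098335 rad
φ₂ = arcsin(sin φ₁ cos δ + cos φ₁ sin δ cos θ)
   = arcsin(0.24863·0.45508 + 0.96860·0.89045·0.72055) = 47.27451°
λ₂ = λ₁ + atan2(sin θ sin δ cos φ₁, cos δ − sin φ₁ sin φ₂) = -56.66877°

56.669°W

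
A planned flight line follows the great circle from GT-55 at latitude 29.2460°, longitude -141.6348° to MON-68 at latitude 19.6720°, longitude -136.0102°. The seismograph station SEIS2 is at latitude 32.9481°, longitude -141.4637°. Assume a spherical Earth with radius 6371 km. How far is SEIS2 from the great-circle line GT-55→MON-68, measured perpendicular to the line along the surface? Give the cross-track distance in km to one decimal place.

215.6 km

δ₁₃ = central angle GT-55→SEIS2 = 0.064664 rad  (haversine)
θ₁₃ = bearing GT-55→SEIS2 = 2.223°,  θ₁₂ = bearing GT-55→MON-68 = 150.648°
dₓₜ = R·arcsin(sin δ₁₃ · sin(θ₁₃ − θ₁₂)) = 6371·arcsin(0.06462·sin(-148.425°)) = -215.607 km
|dₓₜ| = 215.607 km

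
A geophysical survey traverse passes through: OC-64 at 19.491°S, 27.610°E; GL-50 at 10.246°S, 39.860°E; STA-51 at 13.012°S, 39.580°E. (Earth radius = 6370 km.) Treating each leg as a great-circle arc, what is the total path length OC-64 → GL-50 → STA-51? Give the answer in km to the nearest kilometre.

1978 km

OC-64→GL-50: c = 0.261943 rad, d = 1668.58 km
GL-50→STA-51: c = 0.048512 rad, d = 309.02 km
Total = 1668.58 + 309.02 = 1977.60 km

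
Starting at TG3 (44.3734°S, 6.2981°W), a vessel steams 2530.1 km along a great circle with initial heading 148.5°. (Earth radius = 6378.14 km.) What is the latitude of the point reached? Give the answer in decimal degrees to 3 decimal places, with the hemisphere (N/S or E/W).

61.703°S

δ = d/R = 2530.1/6378.14 = 0.396683 rad
φ₂ = arcsin(sin φ₁ cos δ + cos φ₁ sin δ cos θ)
   = arcsin(-0.69933·0.92235 + 0.71480·0.38636·-0.85264) = -61.70278°
λ₂ = λ₁ + atan2(sin θ sin δ cos φ₁, cos δ − sin φ₁ sin φ₂) = 18.90649°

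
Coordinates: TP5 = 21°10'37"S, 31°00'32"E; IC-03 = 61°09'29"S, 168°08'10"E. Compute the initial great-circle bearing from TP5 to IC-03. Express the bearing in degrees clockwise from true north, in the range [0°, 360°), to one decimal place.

TP5: φ = -21.17694°, λ = +31.00889°
IC-03: φ = -61.15806°, λ = +168.13611°
Δλ = 137.1272°
y = sin Δλ · cos φ₂ = 0.328208
x = cos φ₁ sin φ₂ − sin φ₁ cos φ₂ cos Δλ = -0.944513
θ = atan2(y, x) = 160.8382° → 160.8382° (mod 360°)

160.8°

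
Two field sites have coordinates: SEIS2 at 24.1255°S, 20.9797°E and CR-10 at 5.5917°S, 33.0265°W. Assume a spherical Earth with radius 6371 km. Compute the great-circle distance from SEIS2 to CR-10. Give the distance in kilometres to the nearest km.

Δφ = 18.5338°,  Δλ = -54.0062°
a = sin²(Δφ/2) + cos φ₁ cos φ₂ sin²(Δλ/2) = 0.213181
c = 2·arcsin(√a) = 0.959856 rad = 54.9957°
d = R·c = 6371 × 0.959856 = 6115.2 km

6115 km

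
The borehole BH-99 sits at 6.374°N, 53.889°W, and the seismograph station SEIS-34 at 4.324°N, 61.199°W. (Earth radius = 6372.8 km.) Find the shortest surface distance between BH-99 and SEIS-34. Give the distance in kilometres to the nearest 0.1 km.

Δφ = -2.0500°,  Δλ = -7.3100°
a = sin²(Δφ/2) + cos φ₁ cos φ₂ sin²(Δλ/2) = 0.004347
c = 2·arcsin(√a) = 0.131963 rad = 7.5609°
d = R·c = 6372.8 × 0.131963 = 841.0 km

841.0 km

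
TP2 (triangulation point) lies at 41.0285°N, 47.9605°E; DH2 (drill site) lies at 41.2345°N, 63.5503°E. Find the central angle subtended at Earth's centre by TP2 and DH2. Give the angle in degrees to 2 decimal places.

Δφ = 0.2060°,  Δλ = 15.5898°
a = sin²(Δφ/2) + cos φ₁ cos φ₂ sin²(Δλ/2) = 0.010439
c = 2·arcsin(√a) = 0.204698 rad = 11.7283°

11.73°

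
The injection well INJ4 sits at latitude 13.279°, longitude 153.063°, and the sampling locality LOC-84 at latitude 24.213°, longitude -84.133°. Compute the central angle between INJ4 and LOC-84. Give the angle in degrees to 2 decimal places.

112.75°

Δφ = 10.9340°,  Δλ = 122.8040°
a = sin²(Δφ/2) + cos φ₁ cos φ₂ sin²(Δλ/2) = 0.693346
c = 2·arcsin(√a) = 1.967837 rad = 112.7488°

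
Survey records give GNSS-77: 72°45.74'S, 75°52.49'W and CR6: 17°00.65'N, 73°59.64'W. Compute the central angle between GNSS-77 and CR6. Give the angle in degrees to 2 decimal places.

GNSS-77: φ = -72.76233°, λ = -75.87483°
CR6: φ = +17.01083°, λ = -73.99400°
Δφ = 89.7732°,  Δλ = 1.8808°
a = sin²(Δφ/2) + cos φ₁ cos φ₂ sin²(Δλ/2) = 0.498097
c = 2·arcsin(√a) = 1.566990 rad = 89.7819°

89.78°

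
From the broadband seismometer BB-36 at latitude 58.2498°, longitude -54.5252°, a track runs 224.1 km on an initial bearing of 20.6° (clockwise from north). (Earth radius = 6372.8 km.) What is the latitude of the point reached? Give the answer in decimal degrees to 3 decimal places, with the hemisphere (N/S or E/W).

δ = d/R = 224.1/6372.8 = 0.035165 rad
φ₂ = arcsin(sin φ₁ cos δ + cos φ₁ sin δ cos θ)
   = arcsin(0.85035·0.99938 + 0.52622·0.03516·0.93606) = 60.12824°
λ₂ = λ₁ + atan2(sin θ sin δ cos φ₁, cos δ − sin φ₁ sin φ₂) = -53.10204°

60.128°N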